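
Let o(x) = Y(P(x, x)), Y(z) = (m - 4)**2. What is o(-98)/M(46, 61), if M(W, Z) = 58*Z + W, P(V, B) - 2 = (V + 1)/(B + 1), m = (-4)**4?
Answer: 567/32 ≈ 17.719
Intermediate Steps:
m = 256
P(V, B) = 2 + (1 + V)/(1 + B) (P(V, B) = 2 + (V + 1)/(B + 1) = 2 + (1 + V)/(1 + B))
M(W, Z) = W + 58*Z
Y(z) = 63504 (Y(z) = (256 - 4)**2 = 252**2 = 63504)
o(x) = 63504
o(-98)/M(46, 61) = 63504/(46 + 58*61) = 63504/(46 + 3538) = 63504/3584 = 63504*(1/3584) = 567/32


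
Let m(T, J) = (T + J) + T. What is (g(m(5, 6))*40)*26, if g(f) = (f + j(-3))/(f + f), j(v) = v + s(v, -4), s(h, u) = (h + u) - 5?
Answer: 65/2 ≈ 32.500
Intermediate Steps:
s(h, u) = -5 + h + u
m(T, J) = J + 2*T (m(T, J) = (J + T) + T = J + 2*T)
j(v) = -9 + 2*v (j(v) = v + (-5 + v - 4) = v + (-9 + v) = -9 + 2*v)
g(f) = (-15 + f)/(2*f) (g(f) = (f + (-9 + 2*(-3)))/(f + f) = (f + (-9 - 6))/((2*f)) = (f - 15)*(1/(2*f)) = (-15 + f)*(1/(2*f)) = (-15 + f)/(2*f))
(g(m(5, 6))*40)*26 = (((-15 + (6 + 2*5))/(2*(6 + 2*5)))*40)*26 = (((-15 + (6 + 10))/(2*(6 + 10)))*40)*26 = (((½)*(-15 + 16)/16)*40)*26 = (((½)*(1/16)*1)*40)*26 = ((1/32)*40)*26 = (5/4)*26 = 65/2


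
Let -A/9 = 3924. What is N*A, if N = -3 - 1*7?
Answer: 353160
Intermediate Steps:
N = -10 (N = -3 - 7 = -10)
A = -35316 (A = -9*3924 = -35316)
N*A = -10*(-35316) = 353160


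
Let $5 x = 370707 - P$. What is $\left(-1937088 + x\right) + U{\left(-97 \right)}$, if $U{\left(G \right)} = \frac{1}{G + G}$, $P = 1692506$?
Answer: $- \frac{2135404371}{970} \approx -2.2014 \cdot 10^{6}$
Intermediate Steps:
$x = - \frac{1321799}{5}$ ($x = \frac{370707 - 1692506}{5} = \frac{1}{5} \left(-1321799\right) = - \frac{1321799}{5} \approx -2.6436 \cdot 10^{5}$)
$U{\left(G \right)} = \frac{1}{2 G}$
$\left(-1937088 + x\right) + U{\left(-97 \right)} = \left(-1937088 - \frac{1321799}{5}\right) + \frac{1}{2 \left(-97\right)} = - \frac{11007239}{5} + \frac{1}{2} \left(- \frac{1}{97}\right) = - \frac{11007239}{5} - \frac{1}{194} = - \frac{2135404371}{970}$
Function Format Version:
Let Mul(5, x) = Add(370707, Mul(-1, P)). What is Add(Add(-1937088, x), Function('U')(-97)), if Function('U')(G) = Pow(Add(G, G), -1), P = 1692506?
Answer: Rational(-2135404371, 970) ≈ -2.2014e+6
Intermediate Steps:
x = Rational(-1321799, 5) (x = Mul(Rational(1, 5), Add(370707, Mul(-1, 1692506))) = Mul(Rational(1, 5), Add(370707, -1692506)) = Mul(Rational(1, 5), -1321799) = Rational(-1321799, 5) ≈ -2.6436e+5)
Function('U')(G) = Mul(Rational(1, 2), Pow(G, -1)) (Function('U')(G) = Pow(Mul(2, G), -1) = Mul(Rational(1, 2), Pow(G, -1)))
Add(Add(-1937088, x), Function('U')(-97)) = Add(Add(-1937088, Rational(-1321799, 5)), Mul(Rational(1, 2), Pow(-97, -1))) = Add(Rational(-11007239, 5), Mul(Rational(1, 2), Rational(-1, 97))) = Add(Rational(-11007239, 5), Rational(-1, 194)) = Rational(-2135404371, 970)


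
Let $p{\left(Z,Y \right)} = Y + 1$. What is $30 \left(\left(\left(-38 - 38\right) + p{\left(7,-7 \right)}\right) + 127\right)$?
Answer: $1350$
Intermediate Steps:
$p{\left(Z,Y \right)} = 1 + Y$
$30 \left(\left(\left(-38 - 38\right) + p{\left(7,-7 \right)}\right) + 127\right) = 30 \left(\left(\left(-38 - 38\right) + \left(1 - 7\right)\right) + 127\right) = 30 \left(\left(\left(-38 - 38\right) - 6\right) + 127\right) = 30 \left(\left(-76 - 6\right) + 127\right) = 30 \left(-82 + 127\right) = 30 \cdot 45 = 1350$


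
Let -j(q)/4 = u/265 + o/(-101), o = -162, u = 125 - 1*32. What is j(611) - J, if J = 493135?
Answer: -13198967567/26765 ≈ -4.9314e+5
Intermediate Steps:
u = 93 (u = 125 - 32 = 93)
j(q) = -209292/26765 (j(q) = -4*(93/265 - 162/(-101)) = -4*(93*(1/265) - 162*(-1/101)) = -4*(93/265 + 162/101) = -4*52323/26765 = -209292/26765)
j(611) - J = -209292/26765 - 1*493135 = -209292/26765 - 493135 = -13198967567/26765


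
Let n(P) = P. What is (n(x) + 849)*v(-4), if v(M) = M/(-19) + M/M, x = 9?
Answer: 19734/19 ≈ 1038.6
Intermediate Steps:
v(M) = 1 - M/19 (v(M) = M*(-1/19) + 1 = -M/19 + 1 = 1 - M/19)
(n(x) + 849)*v(-4) = (9 + 849)*(1 - 1/19*(-4)) = 858*(1 + 4/19) = 858*(23/19) = 19734/19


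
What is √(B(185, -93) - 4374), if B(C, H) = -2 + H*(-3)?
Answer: I*√4097 ≈ 64.008*I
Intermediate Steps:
B(C, H) = -2 - 3*H
√(B(185, -93) - 4374) = √((-2 - 3*(-93)) - 4374) = √((-2 + 279) - 4374) = √(277 - 4374) = √(-4097) = I*√4097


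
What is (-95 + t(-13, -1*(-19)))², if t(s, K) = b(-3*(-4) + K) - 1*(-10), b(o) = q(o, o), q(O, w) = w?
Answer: 2916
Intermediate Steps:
b(o) = o
t(s, K) = 22 + K (t(s, K) = (-3*(-4) + K) - 1*(-10) = (12 + K) + 10 = 22 + K)
(-95 + t(-13, -1*(-19)))² = (-95 + (22 - 1*(-19)))² = (-95 + (22 + 19))² = (-95 + 41)² = (-54)² = 2916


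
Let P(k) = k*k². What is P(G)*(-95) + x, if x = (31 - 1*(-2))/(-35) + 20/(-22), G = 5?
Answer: -4572588/385 ≈ -11877.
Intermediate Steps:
P(k) = k³
x = -713/385 (x = (31 + 2)*(-1/35) + 20*(-1/22) = 33*(-1/35) - 10/11 = -33/35 - 10/11 = -713/385 ≈ -1.8519)
P(G)*(-95) + x = 5³*(-95) - 713/385 = 125*(-95) - 713/385 = -11875 - 713/385 = -4572588/385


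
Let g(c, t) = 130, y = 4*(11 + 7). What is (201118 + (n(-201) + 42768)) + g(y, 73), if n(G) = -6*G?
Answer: 245222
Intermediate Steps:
y = 72 (y = 4*18 = 72)
(201118 + (n(-201) + 42768)) + g(y, 73) = (201118 + (-6*(-201) + 42768)) + 130 = (201118 + (1206 + 42768)) + 130 = (201118 + 43974) + 130 = 245092 + 130 = 245222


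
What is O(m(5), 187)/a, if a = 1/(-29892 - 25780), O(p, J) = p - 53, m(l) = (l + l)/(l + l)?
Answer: 2894944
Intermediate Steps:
m(l) = 1 (m(l) = (2*l)/((2*l)) = (2*l)*(1/(2*l)) = 1)
O(p, J) = -53 + p
a = -1/55672 (a = 1/(-55672) = -1/55672 ≈ -1.7962e-5)
O(m(5), 187)/a = (-53 + 1)/(-1/55672) = -52*(-55672) = 2894944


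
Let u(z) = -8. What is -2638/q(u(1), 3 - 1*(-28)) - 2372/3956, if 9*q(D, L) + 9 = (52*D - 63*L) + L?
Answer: 22089067/2321183 ≈ 9.5163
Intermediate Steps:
q(D, L) = -1 - 62*L/9 + 52*D/9 (q(D, L) = -1 + ((52*D - 63*L) + L)/9 = -1 + ((-63*L + 52*D) + L)/9 = -1 + (-62*L + 52*D)/9 = -1 + (-62*L/9 + 52*D/9) = -1 - 62*L/9 + 52*D/9)
-2638/q(u(1), 3 - 1*(-28)) - 2372/3956 = -2638/(-1 - 62*(3 - 1*(-28))/9 + (52/9)*(-8)) - 2372/3956 = -2638/(-1 - 62*(3 + 28)/9 - 416/9) - 2372*1/3956 = -2638/(-1 - 62/9*31 - 416/9) - 593/989 = -2638/(-1 - 1922/9 - 416/9) - 593/989 = -2638/(-2347/9) - 593/989 = -2638*(-9/2347) - 593/989 = 23742/2347 - 593/989 = 22089067/2321183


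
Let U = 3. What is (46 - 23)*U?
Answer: 69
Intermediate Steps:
(46 - 23)*U = (46 - 23)*3 = 23*3 = 69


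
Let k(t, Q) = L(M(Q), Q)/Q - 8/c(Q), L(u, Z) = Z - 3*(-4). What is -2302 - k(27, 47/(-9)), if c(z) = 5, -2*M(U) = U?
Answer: -540289/235 ≈ -2299.1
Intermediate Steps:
M(U) = -U/2
L(u, Z) = 12 + Z (L(u, Z) = Z + 12 = 12 + Z)
k(t, Q) = -8/5 + (12 + Q)/Q (k(t, Q) = (12 + Q)/Q - 8/5 = -8/5 + (12 + Q)/Q)
-2302 - k(27, 47/(-9)) = -2302 - (-⅗ + 12/((47/(-9)))) = -2302 - (-⅗ + 12/((47*(-⅑)))) = -2302 - (-⅗ + 12/(-47/9)) = -2302 - (-⅗ + 12*(-9/47)) = -2302 - (-⅗ - 108/47) = -2302 - 1*(-681/235) = -2302 + 681/235 = -540289/235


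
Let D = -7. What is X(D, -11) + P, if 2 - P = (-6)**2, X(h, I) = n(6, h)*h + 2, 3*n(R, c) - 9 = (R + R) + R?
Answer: -95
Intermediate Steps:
n(R, c) = 3 + R (n(R, c) = 3 + ((R + R) + R)/3 = 3 + (2*R + R)/3 = 3 + (3*R)/3 = 3 + R)
X(h, I) = 2 + 9*h (X(h, I) = (3 + 6)*h + 2 = 9*h + 2 = 2 + 9*h)
P = -34 (P = 2 - 1*(-6)**2 = 2 - 1*36 = 2 - 36 = -34)
X(D, -11) + P = (2 + 9*(-7)) - 34 = (2 - 63) - 34 = -61 - 34 = -95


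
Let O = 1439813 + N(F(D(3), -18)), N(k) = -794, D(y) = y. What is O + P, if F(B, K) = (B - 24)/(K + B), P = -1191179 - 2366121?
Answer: -2118281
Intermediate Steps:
P = -3557300
F(B, K) = (-24 + B)/(B + K)
O = 1439019 (O = 1439813 - 794 = 1439019)
O + P = 1439019 - 3557300 = -2118281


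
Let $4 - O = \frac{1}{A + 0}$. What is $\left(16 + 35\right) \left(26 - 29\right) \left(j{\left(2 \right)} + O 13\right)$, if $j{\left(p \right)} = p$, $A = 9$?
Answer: $-8041$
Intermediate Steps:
$O = \frac{35}{9}$ ($O = 4 - \frac{1}{9 + 0} = 4 - \frac{1}{9} = \frac{35}{9} \approx 3.8889$)
$\left(16 + 35\right) \left(26 - 29\right) \left(j{\left(2 \right)} + O 13\right) = \left(16 + 35\right) \left(26 - 29\right) \left(2 + \frac{35}{9} \cdot 13\right) = 51 \left(-3\right) \left(2 + \frac{455}{9}\right) = \left(-153\right) \frac{473}{9} = -8041$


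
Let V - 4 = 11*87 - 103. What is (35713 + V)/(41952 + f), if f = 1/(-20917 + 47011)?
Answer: 954283674/1094695489 ≈ 0.87173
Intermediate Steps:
f = 1/26094 ≈ 3.8323e-5
V = 858 (V = 4 + (11*87 - 103) = 4 + (957 - 103) = 4 + 854 = 858)
(35713 + V)/(41952 + f) = (35713 + 858)/(41952 + 1/26094) = 36571/(1094695489/26094) = 36571*(26094/1094695489) = 954283674/1094695489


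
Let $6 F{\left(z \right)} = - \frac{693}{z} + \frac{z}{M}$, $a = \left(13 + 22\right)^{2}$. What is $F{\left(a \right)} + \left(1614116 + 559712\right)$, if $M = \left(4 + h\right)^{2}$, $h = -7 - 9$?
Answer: $\frac{328682993719}{151200} \approx 2.1738 \cdot 10^{6}$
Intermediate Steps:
$h = -16$ ($h = -7 - 9 = -16$)
$M = 144$ ($M = \left(4 - 16\right)^{2} = \left(-12\right)^{2} = 144$)
$a = 1225$ ($a = 35^{2} = 1225$)
$F{\left(z \right)} = - \frac{231}{2 z} + \frac{z}{864}$ ($F{\left(z \right)} = \frac{- \frac{693}{z} + \frac{z}{144}}{6} = - \frac{231}{2 z} + \frac{z}{864}$)
$F{\left(a \right)} + \left(1614116 + 559712\right) = \frac{-99792 + 1225^{2}}{864 \cdot 1225} + \left(1614116 + 559712\right) = \frac{1}{864} \cdot \frac{1}{1225} \left(-99792 + 1500625\right) + 2173828 = \frac{1}{864} \cdot \frac{1}{1225} \cdot 1400833 + 2173828 = \frac{200119}{151200} + 2173828 = \frac{328682993719}{151200}$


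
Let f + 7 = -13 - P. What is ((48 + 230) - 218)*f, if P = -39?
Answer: 1140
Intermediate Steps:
f = 19 (f = -7 + (-13 - 1*(-39)) = -7 + (-13 + 39) = -7 + 26 = 19)
((48 + 230) - 218)*f = ((48 + 230) - 218)*19 = (278 - 218)*19 = 60*19 = 1140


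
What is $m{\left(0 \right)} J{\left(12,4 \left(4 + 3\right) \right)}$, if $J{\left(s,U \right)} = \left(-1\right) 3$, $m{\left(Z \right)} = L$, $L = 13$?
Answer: $-39$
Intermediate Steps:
$m{\left(Z \right)} = 13$
$J{\left(s,U \right)} = -3$
$m{\left(0 \right)} J{\left(12,4 \left(4 + 3\right) \right)} = 13 \left(-3\right) = -39$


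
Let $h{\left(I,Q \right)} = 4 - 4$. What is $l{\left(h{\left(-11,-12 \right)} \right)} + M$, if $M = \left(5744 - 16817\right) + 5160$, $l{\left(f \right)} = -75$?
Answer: $-5988$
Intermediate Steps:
$h{\left(I,Q \right)} = 0$
$M = -5913$ ($M = -11073 + 5160 = -5913$)
$l{\left(h{\left(-11,-12 \right)} \right)} + M = -75 - 5913 = -5988$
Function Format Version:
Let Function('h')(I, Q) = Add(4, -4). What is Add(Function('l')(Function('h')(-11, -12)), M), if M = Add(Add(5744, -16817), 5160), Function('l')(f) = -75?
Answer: -5988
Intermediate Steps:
Function('h')(I, Q) = 0
M = -5913 (M = Add(-11073, 5160) = -5913)
Add(Function('l')(Function('h')(-11, -12)), M) = Add(-75, -5913) = -5988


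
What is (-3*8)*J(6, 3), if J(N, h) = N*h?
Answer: -432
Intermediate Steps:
(-3*8)*J(6, 3) = (-3*8)*(6*3) = -24*18 = -432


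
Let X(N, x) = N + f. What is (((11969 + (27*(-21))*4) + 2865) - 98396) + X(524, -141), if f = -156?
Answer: -85462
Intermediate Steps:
X(N, x) = -156 + N (X(N, x) = N - 156 = -156 + N)
(((11969 + (27*(-21))*4) + 2865) - 98396) + X(524, -141) = (((11969 + (27*(-21))*4) + 2865) - 98396) + (-156 + 524) = (((11969 - 567*4) + 2865) - 98396) + 368 = (((11969 - 2268) + 2865) - 98396) + 368 = ((9701 + 2865) - 98396) + 368 = (12566 - 98396) + 368 = -85830 + 368 = -85462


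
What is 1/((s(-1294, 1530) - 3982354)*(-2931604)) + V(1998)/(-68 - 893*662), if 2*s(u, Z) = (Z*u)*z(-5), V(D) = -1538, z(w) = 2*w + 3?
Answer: 6643763113931999/2553978310193270688 ≈ 0.0026013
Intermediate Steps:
z(w) = 3 + 2*w
s(u, Z) = -7*Z*u/2 (s(u, Z) = ((Z*u)*(3 + 2*(-5)))/2 = ((Z*u)*(3 - 10))/2 = ((Z*u)*(-7))/2 = (-7*Z*u)/2 = -7*Z*u/2)
1/((s(-1294, 1530) - 3982354)*(-2931604)) + V(1998)/(-68 - 893*662) = 1/(-7/2*1530*(-1294) - 3982354*(-2931604)) - 1538/(-68 - 893*662) = -1/2931604/(6929370 - 3982354) - 1538/(-68 - 591166) = -1/2931604/2947016 - 1538/(-591234) = (1/2947016)*(-1/2931604) - 1538*(-1/591234) = -1/8639483893664 + 769/295617 = 6643763113931999/2553978310193270688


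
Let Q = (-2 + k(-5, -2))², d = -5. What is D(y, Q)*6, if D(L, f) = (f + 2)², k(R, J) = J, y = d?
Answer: 1944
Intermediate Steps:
y = -5
Q = 16 (Q = (-2 - 2)² = (-4)² = 16)
D(L, f) = (2 + f)²
D(y, Q)*6 = (2 + 16)²*6 = 18²*6 = 324*6 = 1944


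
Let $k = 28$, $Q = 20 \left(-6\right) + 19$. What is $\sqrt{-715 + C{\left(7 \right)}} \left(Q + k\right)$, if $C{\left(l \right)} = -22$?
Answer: $- 73 i \sqrt{737} \approx - 1981.8 i$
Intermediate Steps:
$Q = -101$ ($Q = -120 + 19 = -101$)
$\sqrt{-715 + C{\left(7 \right)}} \left(Q + k\right) = \sqrt{-715 - 22} \left(-101 + 28\right) = \sqrt{-737} \left(-73\right) = i \sqrt{737} \left(-73\right) = - 73 i \sqrt{737}$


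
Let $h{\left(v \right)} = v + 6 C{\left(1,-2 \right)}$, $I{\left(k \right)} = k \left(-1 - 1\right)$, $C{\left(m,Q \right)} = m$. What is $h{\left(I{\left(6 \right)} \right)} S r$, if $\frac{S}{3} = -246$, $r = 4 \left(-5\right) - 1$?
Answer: $-92988$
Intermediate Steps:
$r = -21$ ($r = -20 - 1 = -21$)
$I{\left(k \right)} = - 2 k$ ($I{\left(k \right)} = k \left(-2\right) = - 2 k$)
$S = -738$ ($S = 3 \left(-246\right) = -738$)
$h{\left(v \right)} = 6 + v$ ($h{\left(v \right)} = v + 6 \cdot 1 = v + 6 = 6 + v$)
$h{\left(I{\left(6 \right)} \right)} S r = \left(6 - 12\right) \left(-738\right) \left(-21\right) = \left(-6\right) \left(-738\right) \left(-21\right) = 4428 \left(-21\right) = -92988$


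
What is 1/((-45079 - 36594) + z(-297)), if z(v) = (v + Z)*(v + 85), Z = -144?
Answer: 1/11819 ≈ 8.4609e-5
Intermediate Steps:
z(v) = (-144 + v)*(85 + v) (z(v) = (v - 144)*(v + 85) = (-144 + v)*(85 + v))
1/((-45079 - 36594) + z(-297)) = 1/((-45079 - 36594) + (-12240 + (-297)**2 - 59*(-297))) = 1/(-81673 + (-12240 + 88209 + 17523)) = 1/(-81673 + 93492) = 1/11819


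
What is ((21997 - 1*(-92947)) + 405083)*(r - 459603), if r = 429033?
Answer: -15897225390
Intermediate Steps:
((21997 - 1*(-92947)) + 405083)*(r - 459603) = ((21997 - 1*(-92947)) + 405083)*(429033 - 459603) = ((21997 + 92947) + 405083)*(-30570) = (114944 + 405083)*(-30570) = 520027*(-30570) = -15897225390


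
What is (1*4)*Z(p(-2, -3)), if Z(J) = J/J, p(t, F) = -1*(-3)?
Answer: 4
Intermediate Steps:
p(t, F) = 3
Z(J) = 1
(1*4)*Z(p(-2, -3)) = (1*4)*1 = 4*1 = 4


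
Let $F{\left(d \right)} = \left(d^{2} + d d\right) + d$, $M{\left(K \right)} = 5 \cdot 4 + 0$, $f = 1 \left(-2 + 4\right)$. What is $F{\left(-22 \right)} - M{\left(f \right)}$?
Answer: $926$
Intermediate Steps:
$f = 2$ ($f = 1 \cdot 2 = 2$)
$M{\left(K \right)} = 20$ ($M{\left(K \right)} = 20 + 0 = 20$)
$F{\left(d \right)} = d + 2 d^{2}$ ($F{\left(d \right)} = \left(d^{2} + d^{2}\right) + d = 2 d^{2} + d = d + 2 d^{2}$)
$F{\left(-22 \right)} - M{\left(f \right)} = - 22 \left(1 + 2 \left(-22\right)\right) - 20 = - 22 \left(1 - 44\right) - 20 = \left(-22\right) \left(-43\right) - 20 = 946 - 20 = 926$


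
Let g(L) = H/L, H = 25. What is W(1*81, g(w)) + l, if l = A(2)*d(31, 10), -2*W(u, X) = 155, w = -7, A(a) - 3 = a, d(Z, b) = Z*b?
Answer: 2945/2 ≈ 1472.5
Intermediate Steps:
A(a) = 3 + a
g(L) = 25/L
W(u, X) = -155/2 (W(u, X) = -½*155 = -155/2)
l = 1550 (l = (3 + 2)*(31*10) = 5*310 = 1550)
W(1*81, g(w)) + l = -155/2 + 1550 = 2945/2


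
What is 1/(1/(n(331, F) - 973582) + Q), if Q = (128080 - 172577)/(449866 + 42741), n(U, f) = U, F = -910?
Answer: -479430255357/43307242354 ≈ -11.070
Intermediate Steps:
Q = -44497/492607 ≈ -0.090330
1/(1/(n(331, F) - 973582) + Q) = 1/(1/(331 - 973582) - 44497/492607) = 1/(1/(-973251) - 44497/492607) = 1/(-1/973251 - 44497/492607) = 1/(-43307242354/479430255357) = -479430255357/43307242354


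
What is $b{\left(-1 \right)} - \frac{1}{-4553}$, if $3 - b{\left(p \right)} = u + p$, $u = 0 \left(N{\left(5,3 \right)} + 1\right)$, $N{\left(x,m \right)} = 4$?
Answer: $\frac{18213}{4553} \approx 4.0002$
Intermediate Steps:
$u = 0$ ($u = 0 \left(4 + 1\right) = 0 \cdot 5 = 0$)
$b{\left(p \right)} = 3 - p$ ($b{\left(p \right)} = 3 - \left(0 + p\right) = 3 - p$)
$b{\left(-1 \right)} - \frac{1}{-4553} = \left(3 - -1\right) - \frac{1}{-4553} = \left(3 + 1\right) - - \frac{1}{4553} = 4 + \frac{1}{4553} = \frac{18213}{4553}$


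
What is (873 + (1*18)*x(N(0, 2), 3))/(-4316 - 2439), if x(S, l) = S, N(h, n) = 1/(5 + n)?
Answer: -6129/47285 ≈ -0.12962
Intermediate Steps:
(873 + (1*18)*x(N(0, 2), 3))/(-4316 - 2439) = (873 + (1*18)/(5 + 2))/(-4316 - 2439) = (873 + 18/7)/(-6755) = (873 + 18*(⅐))*(-1/6755) = (873 + 18/7)*(-1/6755) = (6129/7)*(-1/6755) = -6129/47285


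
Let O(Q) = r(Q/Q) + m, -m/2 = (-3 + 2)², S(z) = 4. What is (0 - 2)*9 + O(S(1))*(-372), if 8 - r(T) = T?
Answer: -1878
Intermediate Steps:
r(T) = 8 - T
m = -2 (m = -2*(-3 + 2)² = -2*(-1)² = -2*1 = -2)
O(Q) = 5 (O(Q) = (8 - Q/Q) - 2 = (8 - 1*1) - 2 = (8 - 1) - 2 = 7 - 2 = 5)
(0 - 2)*9 + O(S(1))*(-372) = (0 - 2)*9 + 5*(-372) = -2*9 - 1860 = -18 - 1860 = -1878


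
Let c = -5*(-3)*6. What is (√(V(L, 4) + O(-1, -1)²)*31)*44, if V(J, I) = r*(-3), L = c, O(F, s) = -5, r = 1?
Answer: 1364*√22 ≈ 6397.7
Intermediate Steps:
c = 90 (c = 15*6 = 90)
L = 90
V(J, I) = -3 (V(J, I) = 1*(-3) = -3)
(√(V(L, 4) + O(-1, -1)²)*31)*44 = (√(-3 + (-5)²)*31)*44 = (√(-3 + 25)*31)*44 = (√22*31)*44 = (31*√22)*44 = 1364*√22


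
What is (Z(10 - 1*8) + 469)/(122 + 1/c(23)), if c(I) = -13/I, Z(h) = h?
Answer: 2041/521 ≈ 3.9175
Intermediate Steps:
(Z(10 - 1*8) + 469)/(122 + 1/c(23)) = ((10 - 1*8) + 469)/(122 + 1/(-13/23)) = ((10 - 8) + 469)/(122 + 1/(-13*1/23)) = (2 + 469)/(122 + 1/(-13/23)) = 471/(122 - 23/13) = 471/(1563/13) = 471*(13/1563) = 2041/521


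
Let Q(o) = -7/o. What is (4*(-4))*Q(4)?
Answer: 28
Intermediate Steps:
(4*(-4))*Q(4) = (4*(-4))*(-7/4) = -(-112)/4 = -16*(-7/4) = 28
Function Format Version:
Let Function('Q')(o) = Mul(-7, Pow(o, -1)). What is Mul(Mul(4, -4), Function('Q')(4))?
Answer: 28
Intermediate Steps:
Mul(Mul(4, -4), Function('Q')(4)) = Mul(Mul(4, -4), Mul(-7, Pow(4, -1))) = Mul(-16, Mul(-7, Rational(1, 4))) = Mul(-16, Rational(-7, 4)) = 28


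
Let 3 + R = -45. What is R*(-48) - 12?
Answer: 2292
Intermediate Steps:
R = -48 (R = -3 - 45 = -48)
R*(-48) - 12 = -48*(-48) - 12 = 2304 - 12 = 2292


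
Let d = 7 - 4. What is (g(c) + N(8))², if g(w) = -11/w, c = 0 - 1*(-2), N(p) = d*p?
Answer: 1369/4 ≈ 342.25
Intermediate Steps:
d = 3
N(p) = 3*p
c = 2 (c = 0 + 2 = 2)
(g(c) + N(8))² = (-11/2 + 3*8)² = (-11*½ + 24)² = (-11/2 + 24)² = (37/2)² = 1369/4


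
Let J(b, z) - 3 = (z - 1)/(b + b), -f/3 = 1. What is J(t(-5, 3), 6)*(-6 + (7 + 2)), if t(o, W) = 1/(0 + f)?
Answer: -27/2 ≈ -13.500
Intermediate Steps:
f = -3 (f = -3*1 = -3)
t(o, W) = -⅓ (t(o, W) = 1/(0 - 3) = 1/(-3) = -⅓)
J(b, z) = 3 + (-1 + z)/(2*b) (J(b, z) = 3 + (z - 1)/(b + b) = 3 + (-1 + z)/((2*b)) = 3 + (-1 + z)*(1/(2*b)) = 3 + (-1 + z)/(2*b))
J(t(-5, 3), 6)*(-6 + (7 + 2)) = ((-1 + 6 + 6*(-⅓))/(2*(-⅓)))*(-6 + (7 + 2)) = ((½)*(-3)*(-1 + 6 - 2))*(-6 + 9) = ((½)*(-3)*3)*3 = -9/2*3 = -27/2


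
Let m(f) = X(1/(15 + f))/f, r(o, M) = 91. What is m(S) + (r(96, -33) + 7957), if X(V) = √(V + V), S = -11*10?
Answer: 8048 - I*√190/10450 ≈ 8048.0 - 0.001319*I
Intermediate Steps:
S = -110
X(V) = √2*√V (X(V) = √(2*V) = √2*√V)
m(f) = √2*√(1/(15 + f))/f (m(f) = (√2*√(1/(15 + f)))/f = √2*√(1/(15 + f))/f)
m(S) + (r(96, -33) + 7957) = √2*√(1/(15 - 110))/(-110) + (91 + 7957) = √2*(-1/110)*√(1/(-95)) + 8048 = √2*(-1/110)*√(-1/95) + 8048 = √2*(-1/110)*(I*√95/95) + 8048 = -I*√190/10450 + 8048 = 8048 - I*√190/10450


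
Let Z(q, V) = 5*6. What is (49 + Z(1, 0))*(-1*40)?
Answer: -3160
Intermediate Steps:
Z(q, V) = 30
(49 + Z(1, 0))*(-1*40) = (49 + 30)*(-1*40) = 79*(-40) = -3160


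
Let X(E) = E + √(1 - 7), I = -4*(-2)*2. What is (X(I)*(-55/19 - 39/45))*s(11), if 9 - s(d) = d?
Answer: 34304/285 + 2144*I*√6/285 ≈ 120.36 + 18.427*I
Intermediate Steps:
I = 16 (I = 8*2 = 16)
s(d) = 9 - d
X(E) = E + I*√6 (X(E) = E + √(-6) = E + I*√6)
(X(I)*(-55/19 - 39/45))*s(11) = ((16 + I*√6)*(-55/19 - 39/45))*(9 - 1*11) = ((16 + I*√6)*(-55*1/19 - 39*1/45))*(9 - 11) = ((16 + I*√6)*(-55/19 - 13/15))*(-2) = ((16 + I*√6)*(-1072/285))*(-2) = (-17152/285 - 1072*I*√6/285)*(-2) = 34304/285 + 2144*I*√6/285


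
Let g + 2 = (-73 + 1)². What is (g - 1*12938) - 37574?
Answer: -45330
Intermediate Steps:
g = 5182 (g = -2 + (-73 + 1)² = -2 + (-72)² = -2 + 5184 = 5182)
(g - 1*12938) - 37574 = (5182 - 1*12938) - 37574 = (5182 - 12938) - 37574 = -7756 - 37574 = -45330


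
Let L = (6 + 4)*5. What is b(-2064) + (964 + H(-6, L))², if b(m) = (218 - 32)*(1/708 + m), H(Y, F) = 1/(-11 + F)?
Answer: 97894785301/179478 ≈ 5.4544e+5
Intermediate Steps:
L = 50 (L = 10*5 = 50)
b(m) = 31/118 + 186*m (b(m) = 186*(1/708 + m) = 31/118 + 186*m)
b(-2064) + (964 + H(-6, L))² = (31/118 + 186*(-2064)) + (964 + 1/(-11 + 50))² = (31/118 - 383904) + (964 + 1/39)² = -45300641/118 + (964 + 1/39)² = -45300641/118 + (37597/39)² = -45300641/118 + 1413534409/1521 = 97894785301/179478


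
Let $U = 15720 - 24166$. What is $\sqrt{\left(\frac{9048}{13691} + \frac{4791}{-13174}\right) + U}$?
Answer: $\frac{i \sqrt{274752374115533257762}}{180365234} \approx 91.901 i$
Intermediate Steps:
$U = -8446$ ($U = 15720 - 24166 = -8446$)
$\sqrt{\left(\frac{9048}{13691} + \frac{4791}{-13174}\right) + U} = \sqrt{\left(\frac{9048}{13691} + \frac{4791}{-13174}\right) - 8446} = \sqrt{\left(9048 \cdot \frac{1}{13691} + 4791 \left(- \frac{1}{13174}\right)\right) - 8446} = \sqrt{\left(\frac{9048}{13691} - \frac{4791}{13174}\right) - 8446} = \sqrt{\frac{53604771}{180365234} - 8446} = \sqrt{- \frac{1523311161593}{180365234}} = \frac{i \sqrt{274752374115533257762}}{180365234}$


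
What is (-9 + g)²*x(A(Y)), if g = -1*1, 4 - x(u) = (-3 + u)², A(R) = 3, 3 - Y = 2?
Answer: 400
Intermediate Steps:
Y = 1 (Y = 3 - 1*2 = 3 - 2 = 1)
x(u) = 4 - (-3 + u)²
g = -1
(-9 + g)²*x(A(Y)) = (-9 - 1)²*(4 - (-3 + 3)²) = (-10)²*(4 - 1*0²) = 100*(4 - 1*0) = 100*(4 + 0) = 100*4 = 400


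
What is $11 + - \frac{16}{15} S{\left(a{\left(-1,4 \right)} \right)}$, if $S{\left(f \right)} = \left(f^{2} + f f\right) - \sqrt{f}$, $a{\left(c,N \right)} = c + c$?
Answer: $\frac{37}{15} + \frac{16 i \sqrt{2}}{15} \approx 2.4667 + 1.5085 i$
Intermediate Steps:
$a{\left(c,N \right)} = 2 c$
$S{\left(f \right)} = - \sqrt{f} + 2 f^{2}$ ($S{\left(f \right)} = \left(f^{2} + f^{2}\right) - \sqrt{f} = 2 f^{2} - \sqrt{f} = - \sqrt{f} + 2 f^{2}$)
$11 + - \frac{16}{15} S{\left(a{\left(-1,4 \right)} \right)} = 11 + - \frac{16}{15} \left(- \sqrt{2 \left(-1\right)} + 2 \left(2 \left(-1\right)\right)^{2}\right) = 11 + \left(-16\right) \frac{1}{15} \left(- \sqrt{-2} + 2 \left(-2\right)^{2}\right) = 11 - \frac{16 \left(- i \sqrt{2} + 2 \cdot 4\right)}{15} = 11 - \frac{16 \left(- i \sqrt{2} + 8\right)}{15} = 11 - \frac{16 \left(8 - i \sqrt{2}\right)}{15} = 11 - \left(\frac{128}{15} - \frac{16 i \sqrt{2}}{15}\right) = \frac{37}{15} + \frac{16 i \sqrt{2}}{15}$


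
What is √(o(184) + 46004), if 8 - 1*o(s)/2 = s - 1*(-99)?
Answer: √45454 ≈ 213.20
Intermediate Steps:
o(s) = -182 - 2*s (o(s) = 16 - 2*(s - 1*(-99)) = 16 - 2*(s + 99) = 16 - 2*(99 + s) = 16 + (-198 - 2*s) = -182 - 2*s)
√(o(184) + 46004) = √((-182 - 2*184) + 46004) = √((-182 - 368) + 46004) = √(-550 + 46004) = √45454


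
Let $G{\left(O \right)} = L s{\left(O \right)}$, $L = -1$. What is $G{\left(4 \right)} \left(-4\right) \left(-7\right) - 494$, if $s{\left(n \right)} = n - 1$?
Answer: $-578$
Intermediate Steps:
$s{\left(n \right)} = -1 + n$
$G{\left(O \right)} = 1 - O$ ($G{\left(O \right)} = - (-1 + O) = 1 - O$)
$G{\left(4 \right)} \left(-4\right) \left(-7\right) - 494 = \left(1 - 4\right) \left(-4\right) \left(-7\right) - 494 = \left(-3\right) \left(-4\right) \left(-7\right) - 494 = 12 \left(-7\right) - 494 = -84 - 494 = -578$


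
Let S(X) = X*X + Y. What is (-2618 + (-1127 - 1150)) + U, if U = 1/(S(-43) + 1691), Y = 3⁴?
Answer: -17724794/3621 ≈ -4895.0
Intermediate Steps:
Y = 81
S(X) = 81 + X² (S(X) = X*X + 81 = X² + 81 = 81 + X²)
U = 1/3621 (U = 1/((81 + (-43)²) + 1691) = 1/((81 + 1849) + 1691) = 1/(1930 + 1691) = 1/3621 ≈ 0.00027617)
(-2618 + (-1127 - 1150)) + U = (-2618 + (-1127 - 1150)) + 1/3621 = (-2618 - 2277) + 1/3621 = -4895 + 1/3621 = -17724794/3621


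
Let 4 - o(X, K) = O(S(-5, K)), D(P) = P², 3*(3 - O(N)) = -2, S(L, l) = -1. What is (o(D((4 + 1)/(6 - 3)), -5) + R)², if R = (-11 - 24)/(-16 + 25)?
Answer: 1024/81 ≈ 12.642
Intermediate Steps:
O(N) = 11/3 (O(N) = 3 - ⅓*(-2) = 3 + ⅔ = 11/3)
R = -35/9 ≈ -3.8889
o(X, K) = ⅓ (o(X, K) = 4 - 1*11/3 = 4 - 11/3 = ⅓)
(o(D((4 + 1)/(6 - 3)), -5) + R)² = (⅓ - 35/9)² = (-32/9)² = 1024/81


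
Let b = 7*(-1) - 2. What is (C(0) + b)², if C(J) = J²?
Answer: 81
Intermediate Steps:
b = -9 (b = -7 - 2 = -9)
(C(0) + b)² = (0² - 9)² = (0 - 9)² = (-9)² = 81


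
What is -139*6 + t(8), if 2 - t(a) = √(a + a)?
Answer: -836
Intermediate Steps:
t(a) = 2 - √2*√a (t(a) = 2 - √(a + a) = 2 - √(2*a) = 2 - √2*√a)
-139*6 + t(8) = -139*6 + (2 - √2*√8) = -834 + (2 - √2*2*√2) = -834 + (2 - 4) = -834 - 2 = -836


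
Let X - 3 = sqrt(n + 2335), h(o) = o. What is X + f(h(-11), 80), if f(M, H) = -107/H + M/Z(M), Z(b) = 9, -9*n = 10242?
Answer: 317/720 + 3*sqrt(133) ≈ 35.038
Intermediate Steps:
n = -1138 (n = -1/9*10242 = -1138)
f(M, H) = -107/H + M/9
X = 3 + 3*sqrt(133) (X = 3 + sqrt(-1138 + 2335) = 3 + sqrt(1197) = 3 + 3*sqrt(133) ≈ 37.598)
X + f(h(-11), 80) = (3 + 3*sqrt(133)) + (-107/80 + (1/9)*(-11)) = (3 + 3*sqrt(133)) + (-107*1/80 - 11/9) = (3 + 3*sqrt(133)) + (-107/80 - 11/9) = (3 + 3*sqrt(133)) - 1843/720 = 317/720 + 3*sqrt(133)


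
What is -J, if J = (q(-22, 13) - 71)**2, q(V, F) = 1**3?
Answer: -4900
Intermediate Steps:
q(V, F) = 1
J = 4900 (J = (1 - 71)**2 = (-70)**2 = 4900)
-J = -1*4900 = -4900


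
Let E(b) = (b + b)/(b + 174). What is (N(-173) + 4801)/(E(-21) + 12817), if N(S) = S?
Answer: 18156/50281 ≈ 0.36109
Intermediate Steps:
E(b) = 2*b/(174 + b) (E(b) = (2*b)/(174 + b) = 2*b/(174 + b))
(N(-173) + 4801)/(E(-21) + 12817) = (-173 + 4801)/(2*(-21)/(174 - 21) + 12817) = 4628/(2*(-21)/153 + 12817) = 4628/(2*(-21)*(1/153) + 12817) = 4628/(-14/51 + 12817) = 4628/(653653/51) = 4628*(51/653653) = 18156/50281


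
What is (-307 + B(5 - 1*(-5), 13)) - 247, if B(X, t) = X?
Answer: -544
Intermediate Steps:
(-307 + B(5 - 1*(-5), 13)) - 247 = (-307 + (5 - 1*(-5))) - 247 = (-307 + (5 + 5)) - 247 = (-307 + 10) - 247 = -297 - 247 = -544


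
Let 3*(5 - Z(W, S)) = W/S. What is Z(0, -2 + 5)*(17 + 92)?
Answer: 545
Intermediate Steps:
Z(W, S) = 5 - W/(3*S)
Z(0, -2 + 5)*(17 + 92) = (5 - ⅓*0/(-2 + 5))*(17 + 92) = (5 - ⅓*0/3)*109 = (5 - ⅓*0*⅓)*109 = (5 + 0)*109 = 5*109 = 545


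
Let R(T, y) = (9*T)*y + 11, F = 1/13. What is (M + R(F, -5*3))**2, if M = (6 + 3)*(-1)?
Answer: 11881/169 ≈ 70.302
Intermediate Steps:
M = -9 (M = 9*(-1) = -9)
F = 1/13 ≈ 0.076923
R(T, y) = 11 + 9*T*y (R(T, y) = 9*T*y + 11 = 11 + 9*T*y)
(M + R(F, -5*3))**2 = (-9 + (11 + 9*(1/13)*(-5*3)))**2 = (-9 + (11 + 9*(1/13)*(-15)))**2 = (-9 + (11 - 135/13))**2 = (-9 + 8/13)**2 = (-109/13)**2 = 11881/169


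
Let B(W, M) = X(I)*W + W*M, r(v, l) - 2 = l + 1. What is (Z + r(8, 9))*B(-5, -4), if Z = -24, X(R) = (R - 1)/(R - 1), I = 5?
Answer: -180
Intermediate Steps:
r(v, l) = 3 + l (r(v, l) = 2 + (l + 1) = 2 + (1 + l) = 3 + l)
X(R) = 1 (X(R) = (-1 + R)/(-1 + R) = 1)
B(W, M) = W + M*W (B(W, M) = 1*W + W*M = W + M*W)
(Z + r(8, 9))*B(-5, -4) = (-24 + (3 + 9))*(-5*(1 - 4)) = (-24 + 12)*(-5*(-3)) = -12*15 = -180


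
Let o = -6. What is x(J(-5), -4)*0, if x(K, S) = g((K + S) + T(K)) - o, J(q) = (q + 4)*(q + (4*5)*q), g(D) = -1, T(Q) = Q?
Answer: 0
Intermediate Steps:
J(q) = 21*q*(4 + q) (J(q) = (4 + q)*(q + 20*q) = (4 + q)*(21*q) = 21*q*(4 + q))
x(K, S) = 5 (x(K, S) = -1 - 1*(-6) = -1 + 6 = 5)
x(J(-5), -4)*0 = 5*0 = 0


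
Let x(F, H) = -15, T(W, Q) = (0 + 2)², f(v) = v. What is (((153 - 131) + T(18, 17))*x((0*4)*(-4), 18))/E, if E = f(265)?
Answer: -78/53 ≈ -1.4717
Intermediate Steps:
T(W, Q) = 4 (T(W, Q) = 2² = 4)
E = 265
(((153 - 131) + T(18, 17))*x((0*4)*(-4), 18))/E = (((153 - 131) + 4)*(-15))/265 = ((22 + 4)*(-15))*(1/265) = (26*(-15))*(1/265) = -390*1/265 = -78/53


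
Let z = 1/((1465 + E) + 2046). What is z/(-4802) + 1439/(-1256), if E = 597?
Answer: -1774162605/1548539356 ≈ -1.1457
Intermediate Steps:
z = 1/4108 (z = 1/((1465 + 597) + 2046) = 1/(2062 + 2046) = 1/4108 ≈ 0.00024343)
z/(-4802) + 1439/(-1256) = (1/4108)/(-4802) + 1439/(-1256) = (1/4108)*(-1/4802) + 1439*(-1/1256) = -1/19726616 - 1439/1256 = -1774162605/1548539356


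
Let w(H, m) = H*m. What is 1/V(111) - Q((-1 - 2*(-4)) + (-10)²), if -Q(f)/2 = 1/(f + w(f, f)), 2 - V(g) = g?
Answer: -5669/629802 ≈ -0.0090012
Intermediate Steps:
V(g) = 2 - g
Q(f) = -2/(f + f²) (Q(f) = -2/(f + f*f) = -2/(f + f²))
1/V(111) - Q((-1 - 2*(-4)) + (-10)²) = 1/(2 - 1*111) - (-2)/(((-1 - 2*(-4)) + (-10)²)*(1 + ((-1 - 2*(-4)) + (-10)²))) = 1/(2 - 111) - (-2)/(((-1 + 8) + 100)*(1 + ((-1 + 8) + 100))) = 1/(-109) - (-2)/((7 + 100)*(1 + (7 + 100))) = -1/109 - (-2)/(107*(1 + 107)) = -1/109 - (-2)/(107*108) = -1/109 - 1*(-1/5778) = -1/109 + 1/5778 = -5669/629802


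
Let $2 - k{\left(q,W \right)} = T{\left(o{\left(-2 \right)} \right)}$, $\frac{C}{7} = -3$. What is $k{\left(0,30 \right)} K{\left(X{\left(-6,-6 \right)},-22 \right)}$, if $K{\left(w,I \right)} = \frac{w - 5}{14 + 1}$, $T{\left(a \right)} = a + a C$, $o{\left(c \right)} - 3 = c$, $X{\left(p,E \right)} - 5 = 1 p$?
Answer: $- \frac{44}{5} \approx -8.8$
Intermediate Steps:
$C = -21$ ($C = 7 \left(-3\right) = -21$)
$X{\left(p,E \right)} = 5 + p$ ($X{\left(p,E \right)} = 5 + 1 p = 5 + p$)
$o{\left(c \right)} = 3 + c$
$T{\left(a \right)} = - 20 a$ ($T{\left(a \right)} = a + a \left(-21\right) = a - 21 a = - 20 a$)
$K{\left(w,I \right)} = - \frac{1}{3} + \frac{w}{15}$ ($K{\left(w,I \right)} = \frac{-5 + w}{15} = \left(-5 + w\right) \frac{1}{15} = - \frac{1}{3} + \frac{w}{15}$)
$k{\left(q,W \right)} = 22$ ($k{\left(q,W \right)} = 2 - - 20 \left(3 - 2\right) = 2 - \left(-20\right) 1 = 2 - -20 = 2 + 20 = 22$)
$k{\left(0,30 \right)} K{\left(X{\left(-6,-6 \right)},-22 \right)} = 22 \left(- \frac{1}{3} + \frac{5 - 6}{15}\right) = 22 \left(- \frac{1}{3} + \frac{1}{15} \left(-1\right)\right) = 22 \left(- \frac{1}{3} - \frac{1}{15}\right) = 22 \left(- \frac{2}{5}\right) = - \frac{44}{5}$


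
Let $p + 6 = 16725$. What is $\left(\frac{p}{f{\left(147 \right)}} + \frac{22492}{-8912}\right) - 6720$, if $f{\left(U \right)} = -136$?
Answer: $- \frac{518557105}{75752} \approx -6845.5$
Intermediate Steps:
$p = 16719$ ($p = -6 + 16725 = 16719$)
$\left(\frac{p}{f{\left(147 \right)}} + \frac{22492}{-8912}\right) - 6720 = \left(\frac{16719}{-136} + \frac{22492}{-8912}\right) - 6720 = \left(16719 \left(- \frac{1}{136}\right) + 22492 \left(- \frac{1}{8912}\right)\right) - 6720 = \left(- \frac{16719}{136} - \frac{5623}{2228}\right) - 6720 = - \frac{9503665}{75752} - 6720 = - \frac{518557105}{75752}$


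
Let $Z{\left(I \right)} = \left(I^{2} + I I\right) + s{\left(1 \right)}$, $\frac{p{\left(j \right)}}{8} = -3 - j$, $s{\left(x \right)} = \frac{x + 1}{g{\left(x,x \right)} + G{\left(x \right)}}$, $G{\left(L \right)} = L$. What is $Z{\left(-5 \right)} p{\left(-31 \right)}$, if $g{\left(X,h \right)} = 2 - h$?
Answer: $11424$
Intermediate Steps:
$s{\left(x \right)} = \frac{1}{2} + \frac{x}{2}$ ($s{\left(x \right)} = \frac{x + 1}{\left(2 - x\right) + x} = \frac{1 + x}{2} = \left(1 + x\right) \frac{1}{2} = \frac{1}{2} + \frac{x}{2}$)
$p{\left(j \right)} = -24 - 8 j$ ($p{\left(j \right)} = 8 \left(-3 - j\right) = -24 - 8 j$)
$Z{\left(I \right)} = 1 + 2 I^{2}$ ($Z{\left(I \right)} = \left(I^{2} + I I\right) + \left(\frac{1}{2} + \frac{1}{2} \cdot 1\right) = \left(I^{2} + I^{2}\right) + \left(\frac{1}{2} + \frac{1}{2}\right) = 2 I^{2} + 1 = 1 + 2 I^{2}$)
$Z{\left(-5 \right)} p{\left(-31 \right)} = \left(1 + 2 \left(-5\right)^{2}\right) \left(-24 - -248\right) = \left(1 + 2 \cdot 25\right) \left(-24 + 248\right) = \left(1 + 50\right) 224 = 51 \cdot 224 = 11424$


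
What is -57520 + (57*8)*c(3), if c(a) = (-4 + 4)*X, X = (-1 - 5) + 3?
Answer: -57520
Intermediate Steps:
X = -3 (X = -6 + 3 = -3)
c(a) = 0 (c(a) = (-4 + 4)*(-3) = 0*(-3) = 0)
-57520 + (57*8)*c(3) = -57520 + (57*8)*0 = -57520 + 456*0 = -57520 + 0 = -57520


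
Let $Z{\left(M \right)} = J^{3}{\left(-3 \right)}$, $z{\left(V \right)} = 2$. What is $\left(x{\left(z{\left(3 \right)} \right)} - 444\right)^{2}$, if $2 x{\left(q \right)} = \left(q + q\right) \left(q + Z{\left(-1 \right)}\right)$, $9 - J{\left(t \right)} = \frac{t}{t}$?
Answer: $341056$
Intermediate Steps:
$J{\left(t \right)} = 8$ ($J{\left(t \right)} = 9 - \frac{t}{t} = 9 - 1 = 8$)
$Z{\left(M \right)} = 512$ ($Z{\left(M \right)} = 8^{3} = 512$)
$x{\left(q \right)} = q \left(512 + q\right)$ ($x{\left(q \right)} = \frac{\left(q + q\right) \left(q + 512\right)}{2} = \frac{2 q \left(512 + q\right)}{2} = q \left(512 + q\right)$)
$\left(x{\left(z{\left(3 \right)} \right)} - 444\right)^{2} = \left(2 \left(512 + 2\right) - 444\right)^{2} = \left(2 \cdot 514 - 444\right)^{2} = \left(1028 - 444\right)^{2} = 584^{2} = 341056$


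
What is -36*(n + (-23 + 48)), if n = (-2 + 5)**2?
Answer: -1224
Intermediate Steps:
n = 9 (n = 3**2 = 9)
-36*(n + (-23 + 48)) = -36*(9 + (-23 + 48)) = -36*(9 + 25) = -36*34 = -1224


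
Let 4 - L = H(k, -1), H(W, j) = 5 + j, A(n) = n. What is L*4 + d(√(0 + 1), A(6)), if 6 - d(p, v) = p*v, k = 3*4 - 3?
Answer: 0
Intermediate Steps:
k = 9 (k = 12 - 3 = 9)
d(p, v) = 6 - p*v
L = 0 (L = 4 - (5 - 1) = 4 - 1*4 = 4 - 4 = 0)
L*4 + d(√(0 + 1), A(6)) = 0*4 + (6 - 1*√(0 + 1)*6) = 0 + (6 - 1*√1*6) = 0 + (6 - 1*1*6) = 0 + (6 - 6) = 0 + 0 = 0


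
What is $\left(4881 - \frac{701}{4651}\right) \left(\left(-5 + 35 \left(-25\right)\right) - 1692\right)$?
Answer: $- \frac{58386534760}{4651} \approx -1.2554 \cdot 10^{7}$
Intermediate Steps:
$\left(4881 - \frac{701}{4651}\right) \left(\left(-5 + 35 \left(-25\right)\right) - 1692\right) = \left(4881 - \frac{701}{4651}\right) \left(\left(-5 - 875\right) - 1692\right) = \left(4881 - \frac{701}{4651}\right) \left(-880 - 1692\right) = \frac{22700830}{4651} \left(-2572\right) = - \frac{58386534760}{4651}$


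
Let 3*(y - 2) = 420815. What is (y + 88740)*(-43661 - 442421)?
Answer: -333958263362/3 ≈ -1.1132e+11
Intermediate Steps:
y = 420821/3 (y = 2 + (1/3)*420815 = 2 + 420815/3 = 420821/3 ≈ 1.4027e+5)
(y + 88740)*(-43661 - 442421) = (420821/3 + 88740)*(-43661 - 442421) = (687041/3)*(-486082) = -333958263362/3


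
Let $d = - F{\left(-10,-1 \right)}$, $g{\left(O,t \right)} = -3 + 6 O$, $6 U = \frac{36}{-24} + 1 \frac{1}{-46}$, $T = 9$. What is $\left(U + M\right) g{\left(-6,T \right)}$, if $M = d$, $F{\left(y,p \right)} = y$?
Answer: $- \frac{17485}{46} \approx -380.11$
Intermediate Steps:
$U = - \frac{35}{138}$ ($U = \frac{\frac{36}{-24} + 1 \frac{1}{-46}}{6} = \frac{36 \left(- \frac{1}{24}\right) + 1 \left(- \frac{1}{46}\right)}{6} = \frac{- \frac{3}{2} - \frac{1}{46}}{6} = \frac{1}{6} \left(- \frac{35}{23}\right) = - \frac{35}{138} \approx -0.25362$)
$d = 10$ ($d = \left(-1\right) \left(-10\right) = 10$)
$M = 10$
$\left(U + M\right) g{\left(-6,T \right)} = \left(- \frac{35}{138} + 10\right) \left(-3 + 6 \left(-6\right)\right) = \frac{1345 \left(-3 - 36\right)}{138} = \frac{1345}{138} \left(-39\right) = - \frac{17485}{46}$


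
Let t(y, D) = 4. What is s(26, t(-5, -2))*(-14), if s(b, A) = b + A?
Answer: -420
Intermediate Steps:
s(b, A) = A + b
s(26, t(-5, -2))*(-14) = (4 + 26)*(-14) = 30*(-14) = -420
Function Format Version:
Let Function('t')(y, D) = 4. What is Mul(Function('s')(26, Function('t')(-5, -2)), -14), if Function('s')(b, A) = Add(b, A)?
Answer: -420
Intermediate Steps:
Function('s')(b, A) = Add(A, b)
Mul(Function('s')(26, Function('t')(-5, -2)), -14) = Mul(Add(4, 26), -14) = Mul(30, -14) = -420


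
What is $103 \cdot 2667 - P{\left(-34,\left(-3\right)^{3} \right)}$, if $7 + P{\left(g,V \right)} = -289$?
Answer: $274997$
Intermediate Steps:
$P{\left(g,V \right)} = -296$ ($P{\left(g,V \right)} = -7 - 289 = -296$)
$103 \cdot 2667 - P{\left(-34,\left(-3\right)^{3} \right)} = 103 \cdot 2667 - -296 = 274701 + 296 = 274997$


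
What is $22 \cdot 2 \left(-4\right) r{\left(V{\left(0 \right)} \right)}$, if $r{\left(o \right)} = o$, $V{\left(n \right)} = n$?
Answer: $0$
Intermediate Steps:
$22 \cdot 2 \left(-4\right) r{\left(V{\left(0 \right)} \right)} = 22 \cdot 2 \left(-4\right) 0 = 22 \left(-8\right) 0 = \left(-176\right) 0 = 0$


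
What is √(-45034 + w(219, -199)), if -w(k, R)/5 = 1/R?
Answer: I*√1783390439/199 ≈ 212.21*I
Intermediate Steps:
w(k, R) = -5/R
√(-45034 + w(219, -199)) = √(-45034 - 5/(-199)) = √(-45034 - 5*(-1/199)) = √(-45034 + 5/199) = √(-8961761/199) = I*√1783390439/199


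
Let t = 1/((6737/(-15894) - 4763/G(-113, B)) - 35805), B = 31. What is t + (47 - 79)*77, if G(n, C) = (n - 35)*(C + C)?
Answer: -6433389555453992/2610953523755 ≈ -2464.0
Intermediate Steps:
G(n, C) = 2*C*(-35 + n) (G(n, C) = (-35 + n)*(2*C) = 2*C*(-35 + n))
t = -72921672/2610953523755 (t = 1/((6737/(-15894) - 4763*1/(62*(-35 - 113))) - 35805) = 1/((6737*(-1/15894) - 4763/(2*31*(-148))) - 35805) = 1/((-6737/15894 - 4763/(-9176)) - 35805) = 1/((-6737/15894 - 4763*(-1/9176)) - 35805) = 1/((-6737/15894 + 4763/9176) - 35805) = 1/(6942205/72921672 - 35805) = 1/(-2610953523755/72921672) = -72921672/2610953523755 ≈ -2.7929e-5)
t + (47 - 79)*77 = -72921672/2610953523755 + (47 - 79)*77 = -72921672/2610953523755 - 32*77 = -72921672/2610953523755 - 2464 = -6433389555453992/2610953523755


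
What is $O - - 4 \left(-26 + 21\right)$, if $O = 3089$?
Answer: $3069$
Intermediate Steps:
$O - - 4 \left(-26 + 21\right) = 3089 - - 4 \left(-26 + 21\right) = 3089 - \left(-4\right) \left(-5\right) = 3089 - 20 = 3069$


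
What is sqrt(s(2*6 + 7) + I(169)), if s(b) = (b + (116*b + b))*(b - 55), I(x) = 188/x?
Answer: 2*I*sqrt(3410035)/13 ≈ 284.1*I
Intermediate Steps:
s(b) = 118*b*(-55 + b) (s(b) = (b + 117*b)*(-55 + b) = (118*b)*(-55 + b) = 118*b*(-55 + b))
sqrt(s(2*6 + 7) + I(169)) = sqrt(118*(2*6 + 7)*(-55 + (2*6 + 7)) + 188/169) = sqrt(118*(12 + 7)*(-55 + (12 + 7)) + 188*(1/169)) = sqrt(118*19*(-55 + 19) + 188/169) = sqrt(118*19*(-36) + 188/169) = sqrt(-80712 + 188/169) = sqrt(-13640140/169) = 2*I*sqrt(3410035)/13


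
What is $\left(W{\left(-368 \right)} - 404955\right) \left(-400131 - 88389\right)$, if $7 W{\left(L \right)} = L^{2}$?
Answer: $\frac{1318642983720}{7} \approx 1.8838 \cdot 10^{11}$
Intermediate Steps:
$W{\left(L \right)} = \frac{L^{2}}{7}$
$\left(W{\left(-368 \right)} - 404955\right) \left(-400131 - 88389\right) = \left(\frac{\left(-368\right)^{2}}{7} - 404955\right) \left(-400131 - 88389\right) = \left(\frac{1}{7} \cdot 135424 - 404955\right) \left(-488520\right) = \left(\frac{135424}{7} - 404955\right) \left(-488520\right) = \left(- \frac{2699261}{7}\right) \left(-488520\right) = \frac{1318642983720}{7}$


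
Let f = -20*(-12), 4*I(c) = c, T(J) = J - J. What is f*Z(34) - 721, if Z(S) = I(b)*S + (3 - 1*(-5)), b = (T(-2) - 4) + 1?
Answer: -4921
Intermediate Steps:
T(J) = 0
b = -3 (b = (0 - 4) + 1 = -4 + 1 = -3)
I(c) = c/4
Z(S) = 8 - 3*S/4 (Z(S) = ((¼)*(-3))*S + (3 - 1*(-5)) = -3*S/4 + (3 + 5) = -3*S/4 + 8 = 8 - 3*S/4)
f = 240
f*Z(34) - 721 = 240*(8 - ¾*34) - 721 = 240*(8 - 51/2) - 721 = 240*(-35/2) - 721 = -4200 - 721 = -4921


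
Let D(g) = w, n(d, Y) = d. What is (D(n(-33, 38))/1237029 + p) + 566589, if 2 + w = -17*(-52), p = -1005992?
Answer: -181184750935/412343 ≈ -4.3940e+5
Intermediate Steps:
w = 882 (w = -2 - 17*(-52) = -2 + 884 = 882)
D(g) = 882
(D(n(-33, 38))/1237029 + p) + 566589 = (882/1237029 - 1005992) + 566589 = (882*(1/1237029) - 1005992) + 566589 = (294/412343 - 1005992) + 566589 = -414813758962/412343 + 566589 = -181184750935/412343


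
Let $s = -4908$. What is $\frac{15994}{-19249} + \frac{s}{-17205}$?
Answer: $- \frac{60234226}{110393015} \approx -0.54563$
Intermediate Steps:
$\frac{15994}{-19249} + \frac{s}{-17205} = \frac{15994}{-19249} - \frac{4908}{-17205} = 15994 \left(- \frac{1}{19249}\right) - - \frac{1636}{5735} = - \frac{15994}{19249} + \frac{1636}{5735} = - \frac{60234226}{110393015}$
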